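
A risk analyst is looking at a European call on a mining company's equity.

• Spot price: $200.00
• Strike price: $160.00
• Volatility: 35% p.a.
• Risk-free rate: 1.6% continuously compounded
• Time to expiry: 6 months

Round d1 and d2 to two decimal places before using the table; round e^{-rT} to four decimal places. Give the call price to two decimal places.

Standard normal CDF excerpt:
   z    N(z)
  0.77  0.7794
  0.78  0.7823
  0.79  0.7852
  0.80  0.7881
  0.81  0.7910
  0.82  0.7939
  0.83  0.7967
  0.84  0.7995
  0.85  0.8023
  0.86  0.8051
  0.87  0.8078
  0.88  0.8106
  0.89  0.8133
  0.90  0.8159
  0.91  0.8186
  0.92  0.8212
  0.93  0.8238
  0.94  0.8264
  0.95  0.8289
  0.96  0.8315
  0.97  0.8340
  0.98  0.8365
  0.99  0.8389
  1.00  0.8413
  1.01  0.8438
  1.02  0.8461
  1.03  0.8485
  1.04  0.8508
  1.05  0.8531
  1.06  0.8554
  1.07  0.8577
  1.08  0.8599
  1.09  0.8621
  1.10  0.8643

T = 0.5;  σ√T = 0.2475
d₁ = [ln(200/160) + (0.016 + 0.35²/2)·0.5] / 0.2475 = [0.2231 + 0.0386] / 0.2475 = 1.0577 → 1.06
d₂ = d₁ − σ√T = 1.0577 − 0.2475 = 0.8102 → 0.81
e^(−rT) = e^(−0.016·0.5) = 0.9920
N(d₁) = N(1.06) = 0.8554;  N(d₂) = N(0.81) = 0.7910
C = 200·0.8554 − 160·0.9920·0.7910 = 171.0800 − 125.5475 = 45.5325

$45.53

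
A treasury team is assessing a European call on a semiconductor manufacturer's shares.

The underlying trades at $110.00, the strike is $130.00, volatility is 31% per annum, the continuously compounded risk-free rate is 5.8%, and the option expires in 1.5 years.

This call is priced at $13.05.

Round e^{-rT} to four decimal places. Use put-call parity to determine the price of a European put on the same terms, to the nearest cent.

$22.22

e^(−rT) = e^(−0.058·1.5) = 0.9167
Put-call parity: C − P = S − K·e^(−rT) = 110 − 130·0.9167 = 110 − 119.1710 = -9.1710
P = C − (C − P) = 13.05 − (-9.1710) = 22.2210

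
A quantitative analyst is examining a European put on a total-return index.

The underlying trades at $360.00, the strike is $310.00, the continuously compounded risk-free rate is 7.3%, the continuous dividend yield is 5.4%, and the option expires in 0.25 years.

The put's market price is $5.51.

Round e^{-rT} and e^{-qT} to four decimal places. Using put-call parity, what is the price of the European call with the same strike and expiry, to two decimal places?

$56.30

exp(−qT) = exp(−0.054·0.25) = 0.9866;  exp(−rT) = exp(−0.073·0.25) = 0.9819
Put-call parity: C − P = S·e^(−qT) − K·e^(−rT) = 360·0.9866 − 310·0.9819 = 355.1760 − 304.3890 = 50.7870
C = P + (C − P) = 5.51 + (50.7870) = 56.2970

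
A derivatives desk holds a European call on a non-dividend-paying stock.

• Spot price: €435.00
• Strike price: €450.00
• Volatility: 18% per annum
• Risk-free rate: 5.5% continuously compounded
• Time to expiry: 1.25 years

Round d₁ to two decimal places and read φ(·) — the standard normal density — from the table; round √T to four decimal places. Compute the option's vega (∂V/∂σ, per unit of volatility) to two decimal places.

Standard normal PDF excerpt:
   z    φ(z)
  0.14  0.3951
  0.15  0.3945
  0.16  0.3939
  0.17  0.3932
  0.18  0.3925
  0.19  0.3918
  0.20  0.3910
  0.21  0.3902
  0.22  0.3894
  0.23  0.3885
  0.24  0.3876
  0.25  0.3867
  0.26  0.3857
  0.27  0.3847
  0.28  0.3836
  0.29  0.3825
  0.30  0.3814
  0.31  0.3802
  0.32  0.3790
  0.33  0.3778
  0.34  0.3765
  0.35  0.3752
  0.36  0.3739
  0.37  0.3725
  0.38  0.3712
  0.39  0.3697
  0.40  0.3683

187.09

T = 1.25;  σ√T = 0.2012
d₁ = [ln(435/450) + (0.055 + 0.18²/2)·1.25] / 0.2012 = [-0.0339 + 0.0890] / 0.2012 = 0.2738 which rounds to 0.27
√T = √1.25 = 1.1180
φ(d₁) = φ(0.27) = 0.3847
vega = S·φ(d₁)·√T = 435·0.3847·1.1180 = 187.0912
(Call and put vega coincide under Black-Scholes.)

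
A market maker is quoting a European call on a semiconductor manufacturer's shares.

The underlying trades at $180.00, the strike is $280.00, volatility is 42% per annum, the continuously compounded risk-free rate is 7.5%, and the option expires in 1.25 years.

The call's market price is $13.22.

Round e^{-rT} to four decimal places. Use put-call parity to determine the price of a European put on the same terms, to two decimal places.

e^(−rT) = e^(−0.075·1.25) = 0.9105
Put-call parity: C − P = S − K·e^(−rT) = 180 − 280·0.9105 = 180 − 254.9400 = -74.9400
P = C − (C − P) = 13.22 − (-74.9400) = 88.1600

$88.16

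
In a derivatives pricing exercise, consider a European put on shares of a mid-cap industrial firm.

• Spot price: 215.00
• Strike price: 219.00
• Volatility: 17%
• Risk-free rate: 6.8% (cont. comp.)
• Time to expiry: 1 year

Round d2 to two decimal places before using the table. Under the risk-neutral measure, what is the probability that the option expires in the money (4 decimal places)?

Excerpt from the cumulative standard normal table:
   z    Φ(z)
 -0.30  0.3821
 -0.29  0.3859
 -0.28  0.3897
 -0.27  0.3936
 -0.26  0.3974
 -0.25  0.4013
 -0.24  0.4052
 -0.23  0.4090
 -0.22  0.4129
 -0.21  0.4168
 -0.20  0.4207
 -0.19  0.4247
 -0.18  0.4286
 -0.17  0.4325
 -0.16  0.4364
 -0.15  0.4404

σ√T = 0.17 × 1.0000 = 0.1700
d₁ = [ln(215/219) + (0.068 + ½·0.17²)·1] / (σ√T) = (-0.0184 + 0.0825) / 0.1700 = 0.3766 which rounds to 0.38
d₂ = 0.3766 − 0.1700 = 0.2066 which rounds to 0.21
Risk-neutral Pr[S_T < K] = N(−d₂) = N(-0.21) = 0.4168

0.4168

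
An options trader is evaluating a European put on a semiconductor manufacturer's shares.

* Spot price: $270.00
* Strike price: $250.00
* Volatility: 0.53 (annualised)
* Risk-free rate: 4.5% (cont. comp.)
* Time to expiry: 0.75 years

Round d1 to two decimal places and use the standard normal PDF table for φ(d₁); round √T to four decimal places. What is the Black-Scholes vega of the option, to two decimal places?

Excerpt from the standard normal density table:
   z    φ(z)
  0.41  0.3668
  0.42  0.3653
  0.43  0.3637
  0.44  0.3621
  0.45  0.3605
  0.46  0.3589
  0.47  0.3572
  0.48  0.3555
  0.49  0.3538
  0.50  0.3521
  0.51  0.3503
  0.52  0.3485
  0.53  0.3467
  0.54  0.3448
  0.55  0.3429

83.52

σ√T = 0.53 × 0.8660 = 0.4590
ln(S/K) + (r + σ²/2)T = ln(270/250) + (0.045 + 0.53²/2)·0.75 = 0.0770 + 0.1391 = 0.2160
d₁ = 0.2160 / 0.4590 = 0.4707 ≈ 0.47
√T = √0.75 = 0.8660
φ(d₁) = φ(0.47) = 0.3572
vega = S·φ(d₁)·√T = 270·0.3572·0.8660 = 83.5205
(The call has the same vega.)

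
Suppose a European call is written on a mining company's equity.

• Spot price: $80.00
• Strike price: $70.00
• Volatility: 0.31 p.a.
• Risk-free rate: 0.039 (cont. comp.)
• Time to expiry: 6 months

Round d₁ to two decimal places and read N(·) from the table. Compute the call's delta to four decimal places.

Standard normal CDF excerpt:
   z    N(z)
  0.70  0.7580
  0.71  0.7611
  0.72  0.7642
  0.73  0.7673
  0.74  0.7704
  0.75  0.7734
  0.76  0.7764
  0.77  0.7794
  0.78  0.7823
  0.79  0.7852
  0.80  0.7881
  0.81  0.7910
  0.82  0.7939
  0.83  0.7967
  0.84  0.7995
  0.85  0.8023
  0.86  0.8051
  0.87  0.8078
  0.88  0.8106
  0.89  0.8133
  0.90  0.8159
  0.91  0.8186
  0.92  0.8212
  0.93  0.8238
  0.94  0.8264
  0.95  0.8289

0.7910

σ√T = 0.31 × 0.7071 = 0.2192
ln(S/K) + (r + σ²/2)T = ln(80/70) + (0.039 + 0.31²/2)·0.5 = 0.1335 + 0.0435 = 0.1771
d₁ = 0.1771 / 0.2192 = 0.8077 ⇒ 0.81
N(d₁) = N(0.81) = 0.7910
Δ_call = N(d₁) = 0.7910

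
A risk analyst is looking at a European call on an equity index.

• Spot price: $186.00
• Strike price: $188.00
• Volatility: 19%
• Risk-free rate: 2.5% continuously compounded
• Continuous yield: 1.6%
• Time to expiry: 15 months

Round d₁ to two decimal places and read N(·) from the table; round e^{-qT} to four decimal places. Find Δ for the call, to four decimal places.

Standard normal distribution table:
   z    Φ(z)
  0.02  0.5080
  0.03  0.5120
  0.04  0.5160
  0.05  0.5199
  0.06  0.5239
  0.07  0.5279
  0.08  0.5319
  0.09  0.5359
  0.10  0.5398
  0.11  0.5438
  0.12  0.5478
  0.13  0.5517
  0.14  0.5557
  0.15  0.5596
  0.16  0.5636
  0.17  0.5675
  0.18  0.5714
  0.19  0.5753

σ√T = 0.19 × 1.1180 = 0.2124
d₁ = [ln(186/188) + (0.025 − 0.016 + 0.19²/2)·1.25] / 0.2124 = [-0.0107 + 0.0338] / 0.2124 = 0.1088 ≈ 0.11
N(d₁) = N(0.11) = 0.5438
Δ_call = e^(−qT)·N(d₁) = 0.9802·0.5438 = 0.5330

0.5330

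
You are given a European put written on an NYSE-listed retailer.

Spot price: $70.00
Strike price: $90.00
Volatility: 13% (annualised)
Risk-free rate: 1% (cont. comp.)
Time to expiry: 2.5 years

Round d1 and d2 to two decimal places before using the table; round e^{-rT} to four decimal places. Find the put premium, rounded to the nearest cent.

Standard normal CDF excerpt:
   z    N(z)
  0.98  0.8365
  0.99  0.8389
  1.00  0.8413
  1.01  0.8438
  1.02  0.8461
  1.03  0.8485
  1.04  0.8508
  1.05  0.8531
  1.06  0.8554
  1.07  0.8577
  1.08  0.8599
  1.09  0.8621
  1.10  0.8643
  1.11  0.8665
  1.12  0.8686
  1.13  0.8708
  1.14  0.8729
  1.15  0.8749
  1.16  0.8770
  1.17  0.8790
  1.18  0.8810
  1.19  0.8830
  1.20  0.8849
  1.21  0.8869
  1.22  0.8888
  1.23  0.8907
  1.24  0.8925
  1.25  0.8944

T = 2.5;  σ√T = 0.2055
d₁ = [ln(70/90) + (0.01 + ½·0.13²)·2.5] / (σ√T) = (-0.2513 + 0.0461) / 0.2055 = -0.9983 ≈ -1.00
d₂ = -0.9983 − 0.2055 = -1.2038 ≈ -1.20
exp(−rT) = exp(−0.01·2.5) = 0.9753
N(−d₂) = N(1.20) = 0.8849;  N(−d₁) = N(1.00) = 0.8413
P = 90·0.9753·0.8849 − 70·0.8413 = 77.6739 − 58.8910 = 18.7829

$18.78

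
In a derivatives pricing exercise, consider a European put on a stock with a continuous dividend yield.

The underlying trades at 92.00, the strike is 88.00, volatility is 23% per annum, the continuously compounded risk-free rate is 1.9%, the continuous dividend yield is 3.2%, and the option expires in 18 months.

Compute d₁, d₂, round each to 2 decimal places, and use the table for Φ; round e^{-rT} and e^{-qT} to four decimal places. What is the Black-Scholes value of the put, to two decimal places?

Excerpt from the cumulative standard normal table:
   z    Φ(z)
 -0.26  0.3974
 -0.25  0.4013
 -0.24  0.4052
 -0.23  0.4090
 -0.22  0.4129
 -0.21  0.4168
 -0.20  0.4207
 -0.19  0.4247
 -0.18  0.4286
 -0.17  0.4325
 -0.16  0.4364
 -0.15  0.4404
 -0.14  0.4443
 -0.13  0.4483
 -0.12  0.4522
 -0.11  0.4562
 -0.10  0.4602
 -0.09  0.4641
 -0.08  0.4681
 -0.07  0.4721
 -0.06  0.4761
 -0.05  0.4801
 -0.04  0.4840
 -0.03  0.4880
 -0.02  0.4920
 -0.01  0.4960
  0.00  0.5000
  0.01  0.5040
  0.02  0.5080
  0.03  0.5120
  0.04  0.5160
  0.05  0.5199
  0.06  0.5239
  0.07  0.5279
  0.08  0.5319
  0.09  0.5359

8.60

σ√T = 0.23 × 1.2247 = 0.2817
d₁ = [ln(92/88) + (0.019 − 0.032 + 0.23²/2)·1.5] / 0.2817 = [0.0445 + 0.0202] / 0.2817 = 0.2294 ⇒ 0.23
d₂ = d₁ − σ√T = 0.2294 − 0.2817 = -0.0523 ⇒ -0.05
e^(−qT) = e^(−0.032·1.5) = 0.9531;  e^(−rT) = e^(−0.019·1.5) = 0.9719
N(−d₂) = N(0.05) = 0.5199;  N(−d₁) = N(-0.23) = 0.4090
P = 88·0.9719·0.5199 − 92·0.9531·0.4090 = 44.4656 − 35.8632 = 8.6023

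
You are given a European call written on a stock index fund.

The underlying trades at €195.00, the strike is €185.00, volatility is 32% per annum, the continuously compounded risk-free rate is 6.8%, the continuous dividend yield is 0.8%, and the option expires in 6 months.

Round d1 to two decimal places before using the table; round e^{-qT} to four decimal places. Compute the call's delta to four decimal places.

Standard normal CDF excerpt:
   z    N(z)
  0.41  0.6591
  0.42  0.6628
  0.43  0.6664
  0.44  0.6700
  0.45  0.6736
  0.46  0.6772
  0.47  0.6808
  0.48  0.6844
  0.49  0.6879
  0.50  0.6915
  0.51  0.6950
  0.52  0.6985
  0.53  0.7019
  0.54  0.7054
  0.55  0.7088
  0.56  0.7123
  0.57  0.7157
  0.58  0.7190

T = 0.5;  σ√T = 0.2263
d₁ = [ln(195/185) + (0.068 − 0.008 + 0.32²/2)·0.5] / 0.2263 = [0.0526 + 0.0556] / 0.2263 = 0.4784 ⇒ 0.48
N(d₁) = N(0.48) = 0.6844
Δ_call = e^(−qT)·N(d₁) = 0.9960·0.6844 = 0.6817

0.6817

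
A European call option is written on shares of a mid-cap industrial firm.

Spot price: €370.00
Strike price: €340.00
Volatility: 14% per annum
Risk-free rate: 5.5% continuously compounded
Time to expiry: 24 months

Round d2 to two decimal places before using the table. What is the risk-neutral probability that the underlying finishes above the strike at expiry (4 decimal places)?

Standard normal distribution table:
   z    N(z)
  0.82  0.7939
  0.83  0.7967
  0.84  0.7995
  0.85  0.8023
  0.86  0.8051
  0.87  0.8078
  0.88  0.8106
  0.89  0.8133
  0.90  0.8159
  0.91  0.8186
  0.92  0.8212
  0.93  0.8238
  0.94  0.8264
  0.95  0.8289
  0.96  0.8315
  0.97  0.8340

0.8106

T = 2;  σ√T = 0.1980
ln(S/K) + (r + σ²/2)T = ln(370/340) + (0.055 + 0.14²/2)·2 = 0.0846 + 0.1296 = 0.2142
d₁ = 0.2142 / 0.1980 = 1.0817 ⇒ 1.08
d₂ = d₁ − σ√T = 1.0817 − 0.1980 = 0.8837 ⇒ 0.88
Risk-neutral Pr[S_T > K] = N(d₂) = N(0.88) = 0.8106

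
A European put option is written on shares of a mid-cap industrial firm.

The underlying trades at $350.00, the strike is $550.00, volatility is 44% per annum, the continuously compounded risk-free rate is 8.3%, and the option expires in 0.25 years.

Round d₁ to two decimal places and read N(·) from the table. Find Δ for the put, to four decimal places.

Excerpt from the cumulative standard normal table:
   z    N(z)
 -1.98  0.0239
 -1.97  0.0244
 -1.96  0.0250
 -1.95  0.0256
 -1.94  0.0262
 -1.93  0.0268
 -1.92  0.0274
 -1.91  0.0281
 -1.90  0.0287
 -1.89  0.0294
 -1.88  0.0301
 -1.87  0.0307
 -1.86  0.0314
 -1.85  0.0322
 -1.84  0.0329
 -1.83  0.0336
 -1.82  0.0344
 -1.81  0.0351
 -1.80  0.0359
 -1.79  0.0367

-0.9678

σ√T = 0.44 × 0.5000 = 0.2200
d₁ = [ln(350/550) + (0.083 + ½·0.44²)·0.25] / (σ√T) = (-0.4520 + 0.0450) / 0.2200 = -1.8502 → -1.85
N(d₁) = N(-1.85) = 0.0322
Δ_put = N(d₁) − 1 = 0.0322 − 1 = -0.9678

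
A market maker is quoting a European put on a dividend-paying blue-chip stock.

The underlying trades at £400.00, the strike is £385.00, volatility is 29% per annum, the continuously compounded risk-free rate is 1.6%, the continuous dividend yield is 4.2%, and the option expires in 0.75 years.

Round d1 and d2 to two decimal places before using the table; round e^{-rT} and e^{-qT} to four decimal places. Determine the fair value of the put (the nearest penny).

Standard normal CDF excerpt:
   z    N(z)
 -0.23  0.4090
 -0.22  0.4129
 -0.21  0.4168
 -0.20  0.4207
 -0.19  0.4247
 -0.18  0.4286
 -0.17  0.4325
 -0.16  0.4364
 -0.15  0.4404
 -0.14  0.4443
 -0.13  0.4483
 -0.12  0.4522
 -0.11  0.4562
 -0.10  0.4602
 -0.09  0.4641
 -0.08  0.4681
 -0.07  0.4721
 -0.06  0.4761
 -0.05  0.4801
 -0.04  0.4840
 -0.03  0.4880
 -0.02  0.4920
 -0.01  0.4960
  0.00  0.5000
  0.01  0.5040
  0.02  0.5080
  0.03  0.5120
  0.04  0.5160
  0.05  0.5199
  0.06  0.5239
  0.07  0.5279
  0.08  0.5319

T = 0.75;  σ√T = 0.2511
d₁ = [ln(400/385) + (0.016 − 0.042 + 0.29²/2)·0.75] / 0.2511 = [0.0382 + 0.0120] / 0.2511 = 0.2001 ⇒ 0.20
d₂ = d₁ − σ√T = 0.2001 − 0.2511 = -0.0510 ⇒ -0.05
e^(−qT) = e^(−0.042·0.75) = 0.9690;  e^(−rT) = e^(−0.016·0.75) = 0.9881
P = 385·0.9881·N(0.05) − 400·0.9690·N(-0.20) = 385·0.9881·0.5199 − 400·0.9690·0.4207 = 197.7796 − 163.0633 = 34.7163

£34.72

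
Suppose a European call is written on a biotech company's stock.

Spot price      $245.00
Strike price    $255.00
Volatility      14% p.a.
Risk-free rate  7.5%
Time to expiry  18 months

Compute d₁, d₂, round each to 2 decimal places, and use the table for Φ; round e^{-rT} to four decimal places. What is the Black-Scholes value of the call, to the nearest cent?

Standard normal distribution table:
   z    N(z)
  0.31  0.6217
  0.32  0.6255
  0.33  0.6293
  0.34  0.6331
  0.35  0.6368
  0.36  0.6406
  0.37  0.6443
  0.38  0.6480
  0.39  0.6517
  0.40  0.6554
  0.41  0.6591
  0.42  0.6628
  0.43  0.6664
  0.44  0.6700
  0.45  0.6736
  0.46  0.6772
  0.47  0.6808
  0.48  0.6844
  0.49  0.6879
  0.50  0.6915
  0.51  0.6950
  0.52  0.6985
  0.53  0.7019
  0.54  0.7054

$26.01

T = 1.5;  σ√T = 0.1715
d₁ = [ln(245/255) + (0.075 + ½·0.14²)·1.5] / (σ√T) = (-0.0400 + 0.1272) / 0.1715 = 0.5085 → 0.51
d₂ = 0.5085 − 0.1715 = 0.3371 → 0.34
exp(−rT) = exp(−0.075·1.5) = 0.8936
C = 245·N(0.51) − 255·0.8936·N(0.34) = 245·0.6950 − 255·0.8936·0.6331 = 170.2750 − 144.2632 = 26.0118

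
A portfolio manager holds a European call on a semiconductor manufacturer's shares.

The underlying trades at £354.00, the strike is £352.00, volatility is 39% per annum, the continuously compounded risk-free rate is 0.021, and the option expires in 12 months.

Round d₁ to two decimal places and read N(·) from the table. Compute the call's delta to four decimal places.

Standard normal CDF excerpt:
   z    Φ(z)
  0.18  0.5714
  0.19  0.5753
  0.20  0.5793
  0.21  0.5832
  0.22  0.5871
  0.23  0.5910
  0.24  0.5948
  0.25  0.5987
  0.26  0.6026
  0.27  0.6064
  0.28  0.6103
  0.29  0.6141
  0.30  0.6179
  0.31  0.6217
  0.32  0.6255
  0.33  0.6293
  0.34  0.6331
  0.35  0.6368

σ√T = 0.39·√1 = 0.3900
d₁ = [ln(354/352) + (0.021 + 0.39²/2)·1] / 0.3900 = [0.0057 + 0.0971] / 0.3900 = 0.2634 ≈ 0.26
N(d₁) = N(0.26) = 0.6026
Δ_call = N(d₁) = 0.6026

0.6026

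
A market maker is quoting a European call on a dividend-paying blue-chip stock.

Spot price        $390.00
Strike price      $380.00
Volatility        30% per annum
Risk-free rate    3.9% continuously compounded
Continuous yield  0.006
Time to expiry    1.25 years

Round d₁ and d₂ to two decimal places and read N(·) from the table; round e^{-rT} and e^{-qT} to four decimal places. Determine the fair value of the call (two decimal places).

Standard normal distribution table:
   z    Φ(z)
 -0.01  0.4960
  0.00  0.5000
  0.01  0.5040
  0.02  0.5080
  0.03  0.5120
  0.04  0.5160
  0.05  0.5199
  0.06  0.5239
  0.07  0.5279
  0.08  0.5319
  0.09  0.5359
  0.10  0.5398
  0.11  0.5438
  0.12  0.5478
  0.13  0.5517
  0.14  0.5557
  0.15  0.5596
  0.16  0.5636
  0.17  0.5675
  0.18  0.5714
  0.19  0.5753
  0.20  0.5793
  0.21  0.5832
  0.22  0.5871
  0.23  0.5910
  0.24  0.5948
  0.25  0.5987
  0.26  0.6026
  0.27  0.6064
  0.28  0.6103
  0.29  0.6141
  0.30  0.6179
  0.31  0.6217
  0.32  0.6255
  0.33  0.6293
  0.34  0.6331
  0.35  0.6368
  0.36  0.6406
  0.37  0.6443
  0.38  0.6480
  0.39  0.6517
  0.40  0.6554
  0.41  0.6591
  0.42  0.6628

σ√T = 0.3·√1.25 = 0.3354
d₁ = [ln(390/380) + (0.039 − 0.006 + 0.3²/2)·1.25] / 0.3354 = [0.0260 + 0.0975] / 0.3354 = 0.3681 → 0.37
d₂ = d₁ − σ√T = 0.3681 − 0.3354 = 0.0327 → 0.03
e^(−qT) = e^(−0.006·1.25) = 0.9925;  e^(−rT) = e^(−0.039·1.25) = 0.9524
N(d₁) = N(0.37) = 0.6443;  N(d₂) = N(0.03) = 0.5120
C = 390·0.9925·0.6443 − 380·0.9524·0.5120 = 249.3924 − 185.2989 = 64.0935

$64.09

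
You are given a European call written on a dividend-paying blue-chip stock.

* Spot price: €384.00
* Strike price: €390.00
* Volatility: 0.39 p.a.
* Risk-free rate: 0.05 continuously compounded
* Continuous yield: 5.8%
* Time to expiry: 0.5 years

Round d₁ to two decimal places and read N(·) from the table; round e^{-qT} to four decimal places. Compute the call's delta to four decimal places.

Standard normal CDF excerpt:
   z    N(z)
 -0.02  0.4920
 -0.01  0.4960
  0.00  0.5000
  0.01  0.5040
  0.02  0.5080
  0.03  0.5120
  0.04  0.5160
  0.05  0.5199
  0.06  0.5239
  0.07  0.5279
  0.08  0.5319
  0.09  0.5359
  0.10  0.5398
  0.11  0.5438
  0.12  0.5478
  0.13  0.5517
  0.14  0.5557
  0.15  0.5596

σ√T = 0.39 × 0.7071 = 0.2758
d₁ = [ln(384/390) + (0.05 − 0.058 + 0.39²/2)·0.5] / 0.2758 = [-0.0155 + 0.0340] / 0.2758 = 0.0672 ≈ 0.07
N(d₁) = N(0.07) = 0.5279
Δ_call = e^(−qT)·N(d₁) = 0.9714·0.5279 = 0.5128

0.5128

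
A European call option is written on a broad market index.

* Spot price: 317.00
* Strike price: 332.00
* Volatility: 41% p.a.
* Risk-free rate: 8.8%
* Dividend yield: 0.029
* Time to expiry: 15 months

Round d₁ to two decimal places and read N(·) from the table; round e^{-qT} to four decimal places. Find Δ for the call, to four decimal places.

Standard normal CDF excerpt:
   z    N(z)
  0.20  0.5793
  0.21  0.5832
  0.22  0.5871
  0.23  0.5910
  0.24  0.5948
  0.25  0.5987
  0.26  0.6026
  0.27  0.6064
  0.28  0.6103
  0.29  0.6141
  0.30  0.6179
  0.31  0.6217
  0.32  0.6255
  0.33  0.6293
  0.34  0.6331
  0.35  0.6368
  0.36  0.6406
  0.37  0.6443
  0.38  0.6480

0.5922

σ√T = 0.41 × 1.1180 = 0.4584
d₁ = [ln(317/332) + (0.088 − 0.029 + 0.41²/2)·1.25] / 0.4584 = [-0.0462 + 0.1788] / 0.4584 = 0.2892 ⇒ 0.29
N(d₁) = N(0.29) = 0.6141
Δ_call = e^(−qT)·N(d₁) = 0.9644·0.6141 = 0.5922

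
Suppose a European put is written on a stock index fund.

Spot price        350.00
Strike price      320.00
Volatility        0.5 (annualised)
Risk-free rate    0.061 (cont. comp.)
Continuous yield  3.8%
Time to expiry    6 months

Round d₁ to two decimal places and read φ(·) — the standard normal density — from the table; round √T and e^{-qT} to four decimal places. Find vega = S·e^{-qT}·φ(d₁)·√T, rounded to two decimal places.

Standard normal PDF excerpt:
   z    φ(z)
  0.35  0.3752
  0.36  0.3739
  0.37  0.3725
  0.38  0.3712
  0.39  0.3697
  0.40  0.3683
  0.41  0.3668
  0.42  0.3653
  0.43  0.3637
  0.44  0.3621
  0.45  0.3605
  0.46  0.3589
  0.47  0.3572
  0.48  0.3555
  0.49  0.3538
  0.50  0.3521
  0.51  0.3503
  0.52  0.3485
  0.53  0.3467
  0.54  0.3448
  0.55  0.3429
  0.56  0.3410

T = 0.5;  σ√T = 0.3536
d₁ = [ln(350/320) + (0.061 − 0.038 + ½·0.5²)·0.5] / (σ√T) = (0.0896 + 0.0740) / 0.3536 = 0.4628 ≈ 0.46
√T = √0.5 = 0.7071
φ(d₁) = φ(0.46) = 0.3589
exp(−qT) = exp(−0.038·0.5) = 0.9812
vega = S·exp(−qT)·φ(d₁)·√T = 350·0.9812·0.3589·0.7071 = 87.1525

87.15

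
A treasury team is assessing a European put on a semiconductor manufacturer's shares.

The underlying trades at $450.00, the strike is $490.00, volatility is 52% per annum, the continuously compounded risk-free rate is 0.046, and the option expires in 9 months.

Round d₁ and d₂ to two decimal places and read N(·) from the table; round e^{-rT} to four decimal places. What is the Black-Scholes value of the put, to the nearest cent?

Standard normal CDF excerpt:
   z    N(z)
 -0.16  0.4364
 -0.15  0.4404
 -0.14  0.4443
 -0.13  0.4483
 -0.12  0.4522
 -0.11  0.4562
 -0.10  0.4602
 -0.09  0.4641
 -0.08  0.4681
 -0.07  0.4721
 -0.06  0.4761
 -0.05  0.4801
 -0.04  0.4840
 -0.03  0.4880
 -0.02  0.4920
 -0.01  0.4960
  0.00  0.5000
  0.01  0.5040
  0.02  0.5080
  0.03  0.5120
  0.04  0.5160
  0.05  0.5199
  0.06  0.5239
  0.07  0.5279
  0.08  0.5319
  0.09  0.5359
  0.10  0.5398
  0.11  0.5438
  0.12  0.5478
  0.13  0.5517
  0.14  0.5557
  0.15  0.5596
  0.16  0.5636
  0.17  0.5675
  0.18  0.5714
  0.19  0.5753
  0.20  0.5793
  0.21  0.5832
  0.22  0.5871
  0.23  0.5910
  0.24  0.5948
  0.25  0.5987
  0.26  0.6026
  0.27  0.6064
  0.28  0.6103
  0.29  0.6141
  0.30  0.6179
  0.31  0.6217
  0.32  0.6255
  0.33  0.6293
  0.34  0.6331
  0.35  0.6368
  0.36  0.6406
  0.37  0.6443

$94.41

T = 0.75;  σ√T = 0.4503
d₁ = [ln(450/490) + (0.046 + 0.52²/2)·0.75] / 0.4503 = [-0.0852 + 0.1359] / 0.4503 = 0.1127 → 0.11
d₂ = d₁ − σ√T = 0.1127 − 0.4503 = -0.3377 → -0.34
e^(−rT) = e^(−0.046·0.75) = 0.9661
P = 490·0.9661·N(0.34) − 450·N(-0.11) = 490·0.9661·0.6331 − 450·0.4562 = 299.7026 − 205.2900 = 94.4126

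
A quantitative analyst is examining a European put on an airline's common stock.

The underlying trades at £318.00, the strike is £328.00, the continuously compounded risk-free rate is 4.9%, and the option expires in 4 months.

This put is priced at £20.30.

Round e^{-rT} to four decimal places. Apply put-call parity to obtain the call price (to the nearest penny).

£15.61

exp(−rT) = exp(−0.049·0.3333) = 0.9838
Put-call parity: C − P = S − K·e^(−rT) = 318 − 328·0.9838 = 318 − 322.6864 = -4.6864
C = P + (C − P) = 20.30 + (-4.6864) = 15.6136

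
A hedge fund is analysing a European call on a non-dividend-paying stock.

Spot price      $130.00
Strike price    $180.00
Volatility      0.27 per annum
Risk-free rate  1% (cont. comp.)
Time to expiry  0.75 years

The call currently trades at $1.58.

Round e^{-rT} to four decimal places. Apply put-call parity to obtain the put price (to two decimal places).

$50.23

e^(−rT) = e^(−0.01·0.75) = 0.9925
Put-call parity: C − P = S − K·e^(−rT) = 130 − 180·0.9925 = 130 − 178.6500 = -48.6500
P = C − (C − P) = 1.58 − (-48.6500) = 50.2300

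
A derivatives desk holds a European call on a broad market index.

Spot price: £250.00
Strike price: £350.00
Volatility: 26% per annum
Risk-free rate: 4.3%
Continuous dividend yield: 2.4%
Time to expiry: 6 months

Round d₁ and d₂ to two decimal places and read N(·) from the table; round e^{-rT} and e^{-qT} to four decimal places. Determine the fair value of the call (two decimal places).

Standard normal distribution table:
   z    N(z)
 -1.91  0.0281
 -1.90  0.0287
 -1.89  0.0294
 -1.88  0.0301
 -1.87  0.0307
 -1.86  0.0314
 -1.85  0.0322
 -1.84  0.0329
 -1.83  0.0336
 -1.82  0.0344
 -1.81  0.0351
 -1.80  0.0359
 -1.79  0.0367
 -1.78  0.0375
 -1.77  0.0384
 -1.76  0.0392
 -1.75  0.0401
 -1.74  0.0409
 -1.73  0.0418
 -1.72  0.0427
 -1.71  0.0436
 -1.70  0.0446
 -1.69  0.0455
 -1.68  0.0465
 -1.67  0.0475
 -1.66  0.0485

σ√T = 0.26 × 0.7071 = 0.1838
ln(S/K) + (r − q + σ²/2)T = ln(250/350) + (0.043 − 0.024 + 0.26²/2)·0.5 = -0.3365 + 0.0264 = -0.3101
d₁ = -0.3101 / 0.1838 = -1.6866 → -1.69
d₂ = d₁ − σ√T = -1.6866 − 0.1838 = -1.8704 → -1.87
e^(−qT) = e^(−0.024·0.5) = 0.9881;  e^(−rT) = e^(−0.043·0.5) = 0.9787
N(d₁) = N(-1.69) = 0.0455;  N(d₂) = N(-1.87) = 0.0307
C = 250·0.9881·0.0455 − 350·0.9787·0.0307 = 11.2396 − 10.5161 = 0.7235

£0.72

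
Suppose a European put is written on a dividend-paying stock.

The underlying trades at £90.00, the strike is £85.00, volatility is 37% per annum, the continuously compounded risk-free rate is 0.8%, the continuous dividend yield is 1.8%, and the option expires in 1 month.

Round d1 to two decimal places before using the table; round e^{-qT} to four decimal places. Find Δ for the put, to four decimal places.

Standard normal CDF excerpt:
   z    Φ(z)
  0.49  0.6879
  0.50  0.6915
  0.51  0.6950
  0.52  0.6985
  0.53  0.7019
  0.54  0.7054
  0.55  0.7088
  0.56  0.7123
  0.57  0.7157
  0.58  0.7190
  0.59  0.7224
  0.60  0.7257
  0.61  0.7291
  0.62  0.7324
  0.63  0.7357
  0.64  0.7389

T = 0.08333;  σ√T = 0.1068
d₁ = [ln(90/85) + (0.008 − 0.018 + 0.37²/2)·0.08333] / 0.1068 = [0.0572 + 0.0049] / 0.1068 = 0.5807 → 0.58
N(d₁) = N(0.58) = 0.7190
Δ_put = e^(−qT)·(N(d₁) − 1) = 0.9985·(0.7190 − 1) = -0.2806

-0.2806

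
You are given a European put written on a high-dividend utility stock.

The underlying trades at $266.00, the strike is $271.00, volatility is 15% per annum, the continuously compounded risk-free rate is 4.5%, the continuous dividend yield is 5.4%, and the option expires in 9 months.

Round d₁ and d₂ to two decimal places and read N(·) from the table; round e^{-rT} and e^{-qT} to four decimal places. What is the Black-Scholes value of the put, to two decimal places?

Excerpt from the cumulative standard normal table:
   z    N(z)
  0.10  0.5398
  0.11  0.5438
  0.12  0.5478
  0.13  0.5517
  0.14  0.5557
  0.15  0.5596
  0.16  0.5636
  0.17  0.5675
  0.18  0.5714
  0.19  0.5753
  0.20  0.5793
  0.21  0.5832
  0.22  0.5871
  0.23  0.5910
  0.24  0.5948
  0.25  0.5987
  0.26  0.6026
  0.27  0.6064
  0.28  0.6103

σ√T = 0.15·√0.75 = 0.1299
d₁ = [ln(266/271) + (0.045 − 0.054 + 0.15²/2)·0.75] / 0.1299 = [-0.0186 + 0.0017] / 0.1299 = -0.1304 ≈ -0.13
d₂ = d₁ − σ√T = -0.1304 − 0.1299 = -0.2603 ≈ -0.26
exp(−qT) = exp(−0.054·0.75) = 0.9603;  exp(−rT) = exp(−0.045·0.75) = 0.9668
N(−d₂) = N(0.26) = 0.6026;  N(−d₁) = N(0.13) = 0.5517
P = 271·0.9668·0.6026 − 266·0.9603·0.5517 = 157.8829 − 140.9261 = 16.9567

$16.96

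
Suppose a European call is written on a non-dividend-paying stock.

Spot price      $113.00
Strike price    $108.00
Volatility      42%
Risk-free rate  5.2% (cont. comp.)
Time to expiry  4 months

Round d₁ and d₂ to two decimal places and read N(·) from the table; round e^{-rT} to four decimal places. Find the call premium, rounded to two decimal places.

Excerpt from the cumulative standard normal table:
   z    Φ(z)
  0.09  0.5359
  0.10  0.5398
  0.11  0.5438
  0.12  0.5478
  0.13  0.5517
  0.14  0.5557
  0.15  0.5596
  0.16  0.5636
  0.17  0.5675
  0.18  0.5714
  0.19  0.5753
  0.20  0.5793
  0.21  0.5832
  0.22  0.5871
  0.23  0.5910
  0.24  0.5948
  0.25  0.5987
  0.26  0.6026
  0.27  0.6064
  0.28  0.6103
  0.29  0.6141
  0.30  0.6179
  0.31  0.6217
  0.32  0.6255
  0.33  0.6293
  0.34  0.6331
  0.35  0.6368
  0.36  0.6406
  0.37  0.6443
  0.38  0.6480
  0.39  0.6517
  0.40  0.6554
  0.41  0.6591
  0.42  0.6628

$14.24

σ√T = 0.42·√0.3333 = 0.2425
d₁ = [ln(113/108) + (0.052 + 0.42²/2)·0.3333] / 0.2425 = [0.0453 + 0.0467] / 0.2425 = 0.3794 ⇒ 0.38
d₂ = d₁ − σ√T = 0.3794 − 0.2425 = 0.1369 ⇒ 0.14
exp(−rT) = exp(−0.052·0.3333) = 0.9828
C = 113·N(0.38) − 108·0.9828·N(0.14) = 113·0.6480 − 108·0.9828·0.5557 = 73.2240 − 58.9833 = 14.2407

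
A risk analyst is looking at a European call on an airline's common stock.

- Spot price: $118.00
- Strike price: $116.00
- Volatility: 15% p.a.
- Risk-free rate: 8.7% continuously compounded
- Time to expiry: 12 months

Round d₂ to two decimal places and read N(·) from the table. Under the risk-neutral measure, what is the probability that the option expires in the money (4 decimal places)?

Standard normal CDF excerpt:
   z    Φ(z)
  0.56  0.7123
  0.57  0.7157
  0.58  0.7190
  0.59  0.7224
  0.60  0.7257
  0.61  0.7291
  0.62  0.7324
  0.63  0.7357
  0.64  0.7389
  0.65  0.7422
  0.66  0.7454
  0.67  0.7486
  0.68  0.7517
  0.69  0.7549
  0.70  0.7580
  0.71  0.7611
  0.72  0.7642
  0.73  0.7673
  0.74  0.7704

0.7324

σ√T = 0.15 × 1.0000 = 0.1500
ln(S/K) + (r + σ²/2)T = ln(118/116) + (0.087 + 0.15²/2)·1 = 0.0171 + 0.0982 = 0.1153
d₁ = 0.1153 / 0.1500 = 0.7690 ≈ 0.77
d₂ = d₁ − σ√T = 0.7690 − 0.1500 = 0.6190 ≈ 0.62
Pr(exercise) under Q = N(d₂) = 0.7324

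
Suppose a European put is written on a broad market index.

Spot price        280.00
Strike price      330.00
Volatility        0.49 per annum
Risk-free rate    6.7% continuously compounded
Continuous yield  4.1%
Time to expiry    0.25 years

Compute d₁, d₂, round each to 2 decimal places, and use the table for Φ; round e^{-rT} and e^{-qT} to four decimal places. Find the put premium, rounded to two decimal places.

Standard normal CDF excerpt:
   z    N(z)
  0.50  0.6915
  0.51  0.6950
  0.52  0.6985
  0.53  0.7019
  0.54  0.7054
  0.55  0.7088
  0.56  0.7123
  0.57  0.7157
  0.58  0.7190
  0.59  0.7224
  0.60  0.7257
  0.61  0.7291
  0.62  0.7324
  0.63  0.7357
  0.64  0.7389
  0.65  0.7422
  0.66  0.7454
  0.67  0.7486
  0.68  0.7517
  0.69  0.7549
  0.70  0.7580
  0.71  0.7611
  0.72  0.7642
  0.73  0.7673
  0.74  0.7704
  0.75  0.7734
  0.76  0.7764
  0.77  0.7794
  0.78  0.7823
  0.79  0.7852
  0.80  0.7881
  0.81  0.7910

T = 0.25;  σ√T = 0.2450
d₁ = [ln(280/330) + (0.067 − 0.041 + 0.49²/2)·0.25] / 0.2450 = [-0.1643 + 0.0365] / 0.2450 = -0.5216 which rounds to -0.52
d₂ = d₁ − σ√T = -0.5216 − 0.2450 = -0.7666 which rounds to -0.77
e^(−qT) = e^(−0.041·0.25) = 0.9898;  e^(−rT) = e^(−0.067·0.25) = 0.9834
N(−d₂) = N(0.77) = 0.7794;  N(−d₁) = N(0.52) = 0.6985
P = 330·0.9834·0.7794 − 280·0.9898·0.6985 = 252.9324 − 193.5851 = 59.3474

59.35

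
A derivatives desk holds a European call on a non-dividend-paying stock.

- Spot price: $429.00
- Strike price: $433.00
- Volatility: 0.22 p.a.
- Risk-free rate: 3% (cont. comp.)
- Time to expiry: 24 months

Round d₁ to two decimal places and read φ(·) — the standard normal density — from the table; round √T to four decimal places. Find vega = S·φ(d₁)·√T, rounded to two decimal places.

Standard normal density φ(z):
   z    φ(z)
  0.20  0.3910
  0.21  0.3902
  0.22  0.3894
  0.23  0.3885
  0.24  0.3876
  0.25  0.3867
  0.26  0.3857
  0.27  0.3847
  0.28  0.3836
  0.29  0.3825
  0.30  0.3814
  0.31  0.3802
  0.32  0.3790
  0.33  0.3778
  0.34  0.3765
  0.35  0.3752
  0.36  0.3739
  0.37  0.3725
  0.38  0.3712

σ√T = 0.22 × 1.4142 = 0.3111
d₁ = [ln(429/433) + (0.03 + ½·0.22²)·2] / (σ√T) = (-0.0093 + 0.1084) / 0.3111 = 0.3186 which rounds to 0.32
√T = √2 = 1.4142
φ(d₁) = φ(0.32) = 0.3790
vega = S·φ(d₁)·√T = 429·0.3790·1.4142 = 229.9362
(Vega is the same for a European call and put with the same parameters.)

229.94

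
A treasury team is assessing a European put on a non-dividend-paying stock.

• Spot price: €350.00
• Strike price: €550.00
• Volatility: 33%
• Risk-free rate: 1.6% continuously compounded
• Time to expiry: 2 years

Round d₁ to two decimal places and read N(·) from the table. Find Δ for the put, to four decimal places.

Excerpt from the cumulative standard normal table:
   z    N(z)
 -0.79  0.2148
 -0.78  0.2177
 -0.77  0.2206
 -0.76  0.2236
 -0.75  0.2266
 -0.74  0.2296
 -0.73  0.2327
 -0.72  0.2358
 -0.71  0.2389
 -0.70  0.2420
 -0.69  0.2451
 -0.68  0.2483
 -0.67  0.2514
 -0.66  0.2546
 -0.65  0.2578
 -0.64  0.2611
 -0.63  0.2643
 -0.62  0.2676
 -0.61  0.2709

σ√T = 0.33·√2 = 0.4667
d₁ = [ln(350/550) + (0.016 + 0.33²/2)·2] / 0.4667 = [-0.4520 + 0.1409] / 0.4667 = -0.6666 → -0.67
N(d₁) = N(-0.67) = 0.2514
Δ_put = N(d₁) − 1 = 0.2514 − 1 = -0.7486

-0.7486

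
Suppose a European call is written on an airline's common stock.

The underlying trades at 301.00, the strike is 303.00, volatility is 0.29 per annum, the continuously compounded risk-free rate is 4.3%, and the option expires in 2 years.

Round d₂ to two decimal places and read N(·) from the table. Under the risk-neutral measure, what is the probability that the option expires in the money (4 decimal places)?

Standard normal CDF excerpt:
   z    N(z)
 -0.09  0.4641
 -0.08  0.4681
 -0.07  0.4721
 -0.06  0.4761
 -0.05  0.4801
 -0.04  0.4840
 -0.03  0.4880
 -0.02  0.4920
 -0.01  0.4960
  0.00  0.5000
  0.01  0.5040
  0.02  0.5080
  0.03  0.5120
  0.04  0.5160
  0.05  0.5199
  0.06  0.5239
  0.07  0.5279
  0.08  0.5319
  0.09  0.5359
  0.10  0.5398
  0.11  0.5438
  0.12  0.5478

0.4960

σ√T = 0.29 × 1.4142 = 0.4101
d₁ = [ln(301/303) + (0.043 + 0.29²/2)·2] / 0.4101 = [-0.0066 + 0.1701] / 0.4101 = 0.3986 ⇒ 0.40
d₂ = d₁ − σ√T = 0.3986 − 0.4101 = -0.0115 ⇒ -0.01
Pr(exercise) under Q = N(d₂) = 0.4960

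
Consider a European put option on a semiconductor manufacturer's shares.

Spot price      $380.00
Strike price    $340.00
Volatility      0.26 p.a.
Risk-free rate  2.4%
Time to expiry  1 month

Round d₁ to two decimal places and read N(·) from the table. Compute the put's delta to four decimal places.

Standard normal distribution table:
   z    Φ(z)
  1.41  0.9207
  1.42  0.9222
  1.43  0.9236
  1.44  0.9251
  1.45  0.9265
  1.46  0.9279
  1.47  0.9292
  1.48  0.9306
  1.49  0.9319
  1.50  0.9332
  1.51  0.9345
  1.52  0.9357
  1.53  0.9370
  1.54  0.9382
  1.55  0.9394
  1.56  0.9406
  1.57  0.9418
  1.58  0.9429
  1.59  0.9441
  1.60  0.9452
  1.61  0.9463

σ√T = 0.26·√0.08333 = 0.0751
ln(S/K) + (r + σ²/2)T = ln(380/340) + (0.024 + 0.26²/2)·0.08333 = 0.1112 + 0.0048 = 0.1160
d₁ = 0.1160 / 0.0751 = 1.5461 ≈ 1.55
N(d₁) = N(1.55) = 0.9394
Δ_put = N(d₁) − 1 = 0.9394 − 1 = -0.0606

-0.0606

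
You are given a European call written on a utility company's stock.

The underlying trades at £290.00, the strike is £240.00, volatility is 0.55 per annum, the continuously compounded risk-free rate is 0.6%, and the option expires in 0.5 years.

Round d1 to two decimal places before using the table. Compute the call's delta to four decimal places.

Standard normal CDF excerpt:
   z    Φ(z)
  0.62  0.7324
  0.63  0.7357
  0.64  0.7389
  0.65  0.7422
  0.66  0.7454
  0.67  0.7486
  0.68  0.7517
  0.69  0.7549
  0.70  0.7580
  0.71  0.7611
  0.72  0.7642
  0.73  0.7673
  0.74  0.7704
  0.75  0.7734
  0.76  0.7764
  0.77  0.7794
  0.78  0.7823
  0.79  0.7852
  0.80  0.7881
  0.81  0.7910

σ√T = 0.55 × 0.7071 = 0.3889
ln(S/K) + (r + σ²/2)T = ln(290/240) + (0.006 + 0.55²/2)·0.5 = 0.1892 + 0.0786 = 0.2679
d₁ = 0.2679 / 0.3889 = 0.6888 which rounds to 0.69
N(d₁) = N(0.69) = 0.7549
Δ_call = N(d₁) = 0.7549

0.7549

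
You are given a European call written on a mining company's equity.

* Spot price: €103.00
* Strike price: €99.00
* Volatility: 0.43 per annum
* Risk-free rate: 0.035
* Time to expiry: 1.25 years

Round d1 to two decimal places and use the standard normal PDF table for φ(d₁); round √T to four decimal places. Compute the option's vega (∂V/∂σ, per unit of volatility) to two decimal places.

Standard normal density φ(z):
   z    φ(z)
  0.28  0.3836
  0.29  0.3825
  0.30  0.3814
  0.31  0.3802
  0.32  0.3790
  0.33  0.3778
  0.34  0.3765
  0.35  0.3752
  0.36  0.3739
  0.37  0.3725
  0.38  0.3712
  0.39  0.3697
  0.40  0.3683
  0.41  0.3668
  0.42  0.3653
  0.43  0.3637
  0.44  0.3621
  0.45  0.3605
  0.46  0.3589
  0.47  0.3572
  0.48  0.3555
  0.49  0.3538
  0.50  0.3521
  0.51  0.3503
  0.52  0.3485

42.24

T = 1.25;  σ√T = 0.4808
d₁ = [ln(103/99) + (0.035 + 0.43²/2)·1.25] / 0.4808 = [0.0396 + 0.1593] / 0.4808 = 0.4138 ⇒ 0.41
√T = √1.25 = 1.1180
φ(d₁) = φ(0.41) = 0.3668
vega = S·φ(d₁)·√T = 103·0.3668·1.1180 = 42.2385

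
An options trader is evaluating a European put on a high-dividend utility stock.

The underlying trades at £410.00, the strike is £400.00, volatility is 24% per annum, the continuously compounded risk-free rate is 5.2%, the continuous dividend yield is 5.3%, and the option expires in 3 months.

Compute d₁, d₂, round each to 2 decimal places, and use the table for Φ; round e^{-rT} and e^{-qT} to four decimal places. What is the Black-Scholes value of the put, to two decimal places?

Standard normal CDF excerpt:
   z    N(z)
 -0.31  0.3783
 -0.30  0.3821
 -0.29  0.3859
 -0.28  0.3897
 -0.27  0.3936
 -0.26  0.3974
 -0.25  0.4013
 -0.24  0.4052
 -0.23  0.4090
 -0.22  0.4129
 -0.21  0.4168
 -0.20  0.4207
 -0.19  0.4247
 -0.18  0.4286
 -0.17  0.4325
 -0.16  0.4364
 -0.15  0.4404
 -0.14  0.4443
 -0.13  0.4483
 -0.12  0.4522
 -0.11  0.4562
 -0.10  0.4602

σ√T = 0.24 × 0.5000 = 0.1200
d₁ = [ln(410/400) + (0.052 − 0.053 + 0.24²/2)·0.25] / 0.1200 = [0.0247 + 0.0069] / 0.1200 = 0.2637 ≈ 0.26
d₂ = d₁ − σ√T = 0.2637 − 0.1200 = 0.1437 ≈ 0.14
e^(−qT) = e^(−0.053·0.25) = 0.9868;  e^(−rT) = e^(−0.052·0.25) = 0.9871
P = 400·0.9871·N(-0.14) − 410·0.9868·N(-0.26) = 400·0.9871·0.4443 − 410·0.9868·0.3974 = 175.4274 − 160.7833 = 14.6441

£14.64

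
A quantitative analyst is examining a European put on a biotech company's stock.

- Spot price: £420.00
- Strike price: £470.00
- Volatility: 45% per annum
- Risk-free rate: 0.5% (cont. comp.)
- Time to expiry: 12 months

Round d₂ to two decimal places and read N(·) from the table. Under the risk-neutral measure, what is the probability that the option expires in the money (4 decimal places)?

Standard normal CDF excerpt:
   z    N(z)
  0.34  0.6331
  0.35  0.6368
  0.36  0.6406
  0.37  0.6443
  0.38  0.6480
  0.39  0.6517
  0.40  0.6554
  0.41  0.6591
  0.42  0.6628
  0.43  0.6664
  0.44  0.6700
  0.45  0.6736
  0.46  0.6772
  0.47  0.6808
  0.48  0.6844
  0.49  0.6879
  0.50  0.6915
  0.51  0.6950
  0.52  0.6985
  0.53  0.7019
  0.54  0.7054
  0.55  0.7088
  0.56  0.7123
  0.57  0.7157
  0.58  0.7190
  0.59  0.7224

T = 1;  σ√T = 0.4500
ln(S/K) + (r + σ²/2)T = ln(420/470) + (0.005 + 0.45²/2)·1 = -0.1125 + 0.1063 = -0.0062
d₁ = -0.0062 / 0.4500 = -0.0138 → -0.01
d₂ = d₁ − σ√T = -0.0138 − 0.4500 = -0.4638 → -0.46
Pr(exercise) under Q = N(−d₂) = N(0.46) = 0.6772

0.6772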